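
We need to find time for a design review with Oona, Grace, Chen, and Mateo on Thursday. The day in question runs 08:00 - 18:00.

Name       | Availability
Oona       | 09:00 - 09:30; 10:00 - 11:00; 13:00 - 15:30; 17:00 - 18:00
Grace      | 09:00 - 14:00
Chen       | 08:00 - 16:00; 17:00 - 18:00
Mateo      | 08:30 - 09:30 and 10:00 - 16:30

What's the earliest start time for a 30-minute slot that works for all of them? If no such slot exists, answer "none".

Oona ∩ Grace: 09:00-09:30, 10:00-11:00, 13:00-14:00.
Oona ∩ Grace ∩ Chen: 09:00-09:30, 10:00-11:00, 13:00-14:00.
Oona ∩ Grace ∩ Chen ∩ Mateo: 09:00-09:30, 10:00-11:00, 13:00-14:00.
Those are the intersection windows.
The first common window of at least 30 minutes is 09:00-09:30, so the earliest start is 09:00.

09:00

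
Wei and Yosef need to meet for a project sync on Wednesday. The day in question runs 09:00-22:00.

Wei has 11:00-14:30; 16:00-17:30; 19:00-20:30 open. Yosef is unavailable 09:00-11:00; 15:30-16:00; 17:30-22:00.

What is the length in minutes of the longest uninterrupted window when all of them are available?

Wei free: 11:00-14:30, 16:00-17:30, 19:00-20:30.
Yosef free: 11:00-15:30, 16:00-17:30 (invert busy blocks within the working day).
Wei ∩ Yosef: 11:00-14:30, 16:00-17:30.
The longest is 11:00-14:30 at 210 minutes.

210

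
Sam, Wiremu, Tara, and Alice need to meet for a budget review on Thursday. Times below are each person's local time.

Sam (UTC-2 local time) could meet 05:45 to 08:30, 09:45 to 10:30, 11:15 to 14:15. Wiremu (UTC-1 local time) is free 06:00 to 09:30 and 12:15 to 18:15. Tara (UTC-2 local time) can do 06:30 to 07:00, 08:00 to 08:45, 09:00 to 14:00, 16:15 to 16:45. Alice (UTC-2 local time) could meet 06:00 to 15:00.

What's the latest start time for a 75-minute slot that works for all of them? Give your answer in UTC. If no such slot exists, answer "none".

14:45

Sam in UTC: 07:45-10:30, 11:45-12:30, 13:15-16:15 (add 2h to convert from UTC-2).
Wiremu in UTC: 07:00-10:30, 13:15-19:15 (add 1h to convert from UTC-1).
Tara in UTC: 08:30-09:00, 10:00-10:45, 11:00-16:00, 18:15-18:45 (add 2h to convert from UTC-2).
Alice in UTC: 08:00-17:00 (add 2h to convert from UTC-2).
Sam ∩ Wiremu: 07:45-10:30, 13:15-16:15.
Sam ∩ Wiremu ∩ Tara: 08:30-09:00, 10:00-10:30, 13:15-16:00.
Sam ∩ Wiremu ∩ Tara ∩ Alice: 08:30-09:00, 10:00-10:30, 13:15-16:00.
The last common window of at least 75 minutes is 13:15-16:00; a 75-minute meeting can start as late as 14:45 and still end by 16:00.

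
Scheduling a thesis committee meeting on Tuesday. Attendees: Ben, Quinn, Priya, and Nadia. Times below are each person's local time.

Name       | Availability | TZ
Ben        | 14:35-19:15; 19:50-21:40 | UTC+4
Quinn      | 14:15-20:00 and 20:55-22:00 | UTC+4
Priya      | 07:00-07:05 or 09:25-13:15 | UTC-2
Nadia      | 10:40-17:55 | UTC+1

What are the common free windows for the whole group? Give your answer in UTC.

Ben in UTC: 10:35-15:15, 15:50-17:40 (subtract 4h to convert from UTC+4).
Quinn in UTC: 10:15-16:00, 16:55-18:00 (subtract 4h to convert from UTC+4).
Priya in UTC: 09:00-09:05, 11:25-15:15 (add 2h to convert from UTC-2).
Nadia in UTC: 09:40-16:55 (subtract 1h to convert from UTC+1).
Ben ∩ Quinn: 10:35-15:15, 15:50-16:00, 16:55-17:40.
Ben ∩ Quinn ∩ Priya: 11:25-15:15.
Ben ∩ Quinn ∩ Priya ∩ Nadia: 11:25-15:15.

11:25-15:15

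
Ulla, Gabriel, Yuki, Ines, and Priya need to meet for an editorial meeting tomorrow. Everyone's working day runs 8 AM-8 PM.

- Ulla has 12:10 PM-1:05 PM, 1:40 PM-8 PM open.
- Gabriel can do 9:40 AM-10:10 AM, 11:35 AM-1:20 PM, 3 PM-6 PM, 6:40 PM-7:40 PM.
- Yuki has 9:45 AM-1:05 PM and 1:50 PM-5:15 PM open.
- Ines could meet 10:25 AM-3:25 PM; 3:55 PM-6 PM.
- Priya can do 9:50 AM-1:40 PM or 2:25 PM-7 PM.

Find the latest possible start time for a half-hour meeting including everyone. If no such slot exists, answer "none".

Ulla ∩ Gabriel: 12:10-13:05, 15:00-18:00, 18:40-19:40.
Ulla ∩ Gabriel ∩ Yuki: 12:10-13:05, 15:00-17:15.
Ulla ∩ Gabriel ∩ Yuki ∩ Ines: 12:10-13:05, 15:00-15:25, 15:55-17:15.
Ulla ∩ Gabriel ∩ Yuki ∩ Ines ∩ Priya: 12:10-13:05, 15:00-15:25, 15:55-17:15.
The last common window of at least 30 minutes is 15:55-17:15; a 30-minute meeting can start as late as 16:45 and still end by 17:15.

16:45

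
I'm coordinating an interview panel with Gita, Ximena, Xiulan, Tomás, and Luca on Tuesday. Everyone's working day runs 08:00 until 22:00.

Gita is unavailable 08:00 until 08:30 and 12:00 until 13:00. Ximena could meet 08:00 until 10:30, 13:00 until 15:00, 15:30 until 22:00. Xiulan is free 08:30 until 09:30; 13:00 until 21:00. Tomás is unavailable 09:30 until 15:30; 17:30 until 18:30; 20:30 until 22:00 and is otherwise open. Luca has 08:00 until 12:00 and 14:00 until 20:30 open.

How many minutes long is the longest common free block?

120

Gita free: 08:30-12:00, 13:00-22:00 (invert busy blocks within the working day).
Ximena free: 08:00-10:30, 13:00-15:00, 15:30-22:00.
Xiulan free: 08:30-09:30, 13:00-21:00.
Tomás free: 08:00-09:30, 15:30-17:30, 18:30-20:30 (invert busy blocks within the working day).
Luca free: 08:00-12:00, 14:00-20:30.
Gita ∩ Ximena: 08:30-10:30, 13:00-15:00, 15:30-22:00.
Gita ∩ Ximena ∩ Xiulan: 08:30-09:30, 13:00-15:00, 15:30-21:00.
Gita ∩ Ximena ∩ Xiulan ∩ Tomás: 08:30-09:30, 15:30-17:30, 18:30-20:30.
Gita ∩ Ximena ∩ Xiulan ∩ Tomás ∩ Luca: 08:30-09:30, 15:30-17:30, 18:30-20:30.
Those are the intersection windows.
The longest is 15:30-17:30 at 120 minutes.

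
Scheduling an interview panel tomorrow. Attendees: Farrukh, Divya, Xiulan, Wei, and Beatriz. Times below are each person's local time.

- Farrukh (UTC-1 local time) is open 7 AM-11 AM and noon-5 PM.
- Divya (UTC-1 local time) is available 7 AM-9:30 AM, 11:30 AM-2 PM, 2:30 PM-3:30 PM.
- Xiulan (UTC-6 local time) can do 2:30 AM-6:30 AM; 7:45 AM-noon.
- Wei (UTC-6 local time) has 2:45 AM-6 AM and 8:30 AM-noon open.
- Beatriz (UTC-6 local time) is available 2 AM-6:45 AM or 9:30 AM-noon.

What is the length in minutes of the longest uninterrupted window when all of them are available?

Farrukh in UTC: 08:00-12:00, 13:00-18:00 (add 1h to convert from UTC-1).
Divya in UTC: 08:00-10:30, 12:30-15:00, 15:30-16:30 (add 1h to convert from UTC-1).
Xiulan in UTC: 08:30-12:30, 13:45-18:00 (add 6h to convert from UTC-6).
Wei in UTC: 08:45-12:00, 14:30-18:00 (add 6h to convert from UTC-6).
Beatriz in UTC: 08:00-12:45, 15:30-18:00 (add 6h to convert from UTC-6).
Farrukh ∩ Divya: 08:00-10:30, 13:00-15:00, 15:30-16:30.
Farrukh ∩ Divya ∩ Xiulan: 08:30-10:30, 13:45-15:00, 15:30-16:30.
Farrukh ∩ Divya ∩ Xiulan ∩ Wei: 08:45-10:30, 14:30-15:00, 15:30-16:30.
Farrukh ∩ Divya ∩ Xiulan ∩ Wei ∩ Beatriz: 08:45-10:30, 15:30-16:30.
Those are the intersection windows.
The longest is 08:45-10:30 at 105 minutes.

105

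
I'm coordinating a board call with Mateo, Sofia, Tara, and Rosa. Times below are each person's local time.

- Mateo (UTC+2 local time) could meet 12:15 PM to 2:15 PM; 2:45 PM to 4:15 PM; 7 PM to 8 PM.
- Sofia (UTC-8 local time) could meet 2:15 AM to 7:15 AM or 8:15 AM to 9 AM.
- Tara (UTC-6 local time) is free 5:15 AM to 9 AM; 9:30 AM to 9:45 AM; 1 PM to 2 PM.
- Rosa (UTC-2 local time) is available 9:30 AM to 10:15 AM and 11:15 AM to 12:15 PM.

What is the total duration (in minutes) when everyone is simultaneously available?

Mateo in UTC: 10:15-12:15, 12:45-14:15, 17:00-18:00 (subtract 2h to convert from UTC+2).
Sofia in UTC: 10:15-15:15, 16:15-17:00 (add 8h to convert from UTC-8).
Tara in UTC: 11:15-15:00, 15:30-15:45, 19:00-20:00 (add 6h to convert from UTC-6).
Rosa in UTC: 11:30-12:15, 13:15-14:15 (add 2h to convert from UTC-2).
Mateo ∩ Sofia: 10:15-12:15, 12:45-14:15.
Mateo ∩ Sofia ∩ Tara: 11:15-12:15, 12:45-14:15.
Mateo ∩ Sofia ∩ Tara ∩ Rosa: 11:30-12:15, 13:15-14:15.
So the common availability across everyone is 11:30-12:15, 13:15-14:15.
Summing the common windows: 45 + 60 = 105 minutes.

105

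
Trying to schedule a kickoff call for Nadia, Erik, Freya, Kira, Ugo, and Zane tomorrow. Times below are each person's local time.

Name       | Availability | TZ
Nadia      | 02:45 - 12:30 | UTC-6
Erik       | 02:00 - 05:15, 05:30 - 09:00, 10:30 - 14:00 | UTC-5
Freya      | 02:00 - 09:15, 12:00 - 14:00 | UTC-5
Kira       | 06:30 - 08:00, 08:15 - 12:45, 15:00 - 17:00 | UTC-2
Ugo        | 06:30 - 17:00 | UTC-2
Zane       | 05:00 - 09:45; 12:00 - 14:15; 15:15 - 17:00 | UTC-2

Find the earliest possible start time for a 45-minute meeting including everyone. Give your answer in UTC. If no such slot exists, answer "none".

08:45

Nadia in UTC: 08:45-18:30 (add 6h to convert from UTC-6).
Erik in UTC: 07:00-10:15, 10:30-14:00, 15:30-19:00 (add 5h to convert from UTC-5).
Freya in UTC: 07:00-14:15, 17:00-19:00 (add 5h to convert from UTC-5).
Kira in UTC: 08:30-10:00, 10:15-14:45, 17:00-19:00 (add 2h to convert from UTC-2).
Ugo in UTC: 08:30-19:00 (add 2h to convert from UTC-2).
Zane in UTC: 07:00-11:45, 14:00-16:15, 17:15-19:00 (add 2h to convert from UTC-2).
Nadia ∩ Erik: 08:45-10:15, 10:30-14:00, 15:30-18:30.
Nadia ∩ Erik ∩ Freya: 08:45-10:15, 10:30-14:00, 17:00-18:30.
Nadia ∩ Erik ∩ Freya ∩ Kira: 08:45-10:00, 10:30-14:00, 17:00-18:30.
Nadia ∩ Erik ∩ Freya ∩ Kira ∩ Ugo: 08:45-10:00, 10:30-14:00, 17:00-18:30.
Nadia ∩ Erik ∩ Freya ∩ Kira ∩ Ugo ∩ Zane: 08:45-10:00, 10:30-11:45, 17:15-18:30.
The first common window of at least 45 minutes is 08:45-10:00, so the earliest start is 08:45.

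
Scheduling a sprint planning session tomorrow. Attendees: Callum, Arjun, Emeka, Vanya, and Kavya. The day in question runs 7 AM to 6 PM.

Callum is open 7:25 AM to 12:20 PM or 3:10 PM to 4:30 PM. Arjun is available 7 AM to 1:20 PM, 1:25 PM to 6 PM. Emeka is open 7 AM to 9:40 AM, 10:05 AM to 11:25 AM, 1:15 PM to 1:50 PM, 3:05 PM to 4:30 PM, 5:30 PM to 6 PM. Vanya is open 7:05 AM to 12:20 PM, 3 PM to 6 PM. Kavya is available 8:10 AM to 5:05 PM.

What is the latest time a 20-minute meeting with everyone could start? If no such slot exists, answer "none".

16:10

Callum ∩ Arjun: 07:25-12:20, 15:10-16:30.
Callum ∩ Arjun ∩ Emeka: 07:25-09:40, 10:05-11:25, 15:10-16:30.
Callum ∩ Arjun ∩ Emeka ∩ Vanya: 07:25-09:40, 10:05-11:25, 15:10-16:30.
Callum ∩ Arjun ∩ Emeka ∩ Vanya ∩ Kavya: 08:10-09:40, 10:05-11:25, 15:10-16:30.
Those are the intersection windows.
The last common window of at least 20 minutes is 15:10-16:30; a 20-minute meeting can start as late as 16:10 and still end by 16:30.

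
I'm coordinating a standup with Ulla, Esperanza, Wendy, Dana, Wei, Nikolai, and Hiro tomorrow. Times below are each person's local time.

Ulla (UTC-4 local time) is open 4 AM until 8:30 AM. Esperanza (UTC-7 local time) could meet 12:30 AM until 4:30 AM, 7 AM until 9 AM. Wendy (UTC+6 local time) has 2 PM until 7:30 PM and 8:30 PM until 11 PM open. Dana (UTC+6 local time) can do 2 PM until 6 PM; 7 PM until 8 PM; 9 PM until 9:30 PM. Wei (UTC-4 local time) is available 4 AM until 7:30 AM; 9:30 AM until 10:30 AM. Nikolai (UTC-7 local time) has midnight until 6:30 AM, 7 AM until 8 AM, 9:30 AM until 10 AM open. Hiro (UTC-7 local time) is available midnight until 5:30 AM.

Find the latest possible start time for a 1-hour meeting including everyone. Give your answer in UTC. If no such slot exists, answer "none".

10:30

Ulla in UTC: 08:00-12:30 (add 4h to convert from UTC-4).
Esperanza in UTC: 07:30-11:30, 14:00-16:00 (add 7h to convert from UTC-7).
Wendy in UTC: 08:00-13:30, 14:30-17:00 (subtract 6h to convert from UTC+6).
Dana in UTC: 08:00-12:00, 13:00-14:00, 15:00-15:30 (subtract 6h to convert from UTC+6).
Wei in UTC: 08:00-11:30, 13:30-14:30 (add 4h to convert from UTC-4).
Nikolai in UTC: 07:00-13:30, 14:00-15:00, 16:30-17:00 (add 7h to convert from UTC-7).
Hiro in UTC: 07:00-12:30 (add 7h to convert from UTC-7).
Ulla ∩ Esperanza: 08:00-11:30.
Ulla ∩ Esperanza ∩ Wendy: 08:00-11:30.
Ulla ∩ Esperanza ∩ Wendy ∩ Dana: 08:00-11:30.
Ulla ∩ Esperanza ∩ Wendy ∩ Dana ∩ Wei: 08:00-11:30.
Ulla ∩ Esperanza ∩ Wendy ∩ Dana ∩ Wei ∩ Nikolai: 08:00-11:30.
Ulla ∩ Esperanza ∩ Wendy ∩ Dana ∩ Wei ∩ Nikolai ∩ Hiro: 08:00-11:30.
The last common window of at least 60 minutes is 08:00-11:30; a 60-minute meeting can start as late as 10:30 and still end by 11:30.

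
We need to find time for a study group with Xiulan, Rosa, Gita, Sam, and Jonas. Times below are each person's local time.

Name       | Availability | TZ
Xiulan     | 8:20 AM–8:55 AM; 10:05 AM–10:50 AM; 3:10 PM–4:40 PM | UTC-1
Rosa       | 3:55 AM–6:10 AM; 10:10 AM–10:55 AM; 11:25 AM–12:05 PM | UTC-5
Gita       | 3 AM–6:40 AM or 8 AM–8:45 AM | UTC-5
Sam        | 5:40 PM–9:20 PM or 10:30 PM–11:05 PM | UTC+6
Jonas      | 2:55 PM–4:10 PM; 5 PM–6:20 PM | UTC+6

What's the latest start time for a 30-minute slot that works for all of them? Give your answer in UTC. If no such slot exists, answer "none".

Xiulan in UTC: 09:20-09:55, 11:05-11:50, 16:10-17:40 (add 1h to convert from UTC-1).
Rosa in UTC: 08:55-11:10, 15:10-15:55, 16:25-17:05 (add 5h to convert from UTC-5).
Gita in UTC: 08:00-11:40, 13:00-13:45 (add 5h to convert from UTC-5).
Sam in UTC: 11:40-15:20, 16:30-17:05 (subtract 6h to convert from UTC+6).
Jonas in UTC: 08:55-10:10, 11:00-12:20 (subtract 6h to convert from UTC+6).
Xiulan ∩ Rosa: 09:20-09:55, 11:05-11:10, 16:25-17:05.
Xiulan ∩ Rosa ∩ Gita: 09:20-09:55, 11:05-11:10.
Xiulan ∩ Rosa ∩ Gita ∩ Sam: ∅.
Xiulan ∩ Rosa ∩ Gita ∩ Sam ∩ Jonas: ∅.
There is no time when everyone is free.
No common window is at least 30 minutes long.

none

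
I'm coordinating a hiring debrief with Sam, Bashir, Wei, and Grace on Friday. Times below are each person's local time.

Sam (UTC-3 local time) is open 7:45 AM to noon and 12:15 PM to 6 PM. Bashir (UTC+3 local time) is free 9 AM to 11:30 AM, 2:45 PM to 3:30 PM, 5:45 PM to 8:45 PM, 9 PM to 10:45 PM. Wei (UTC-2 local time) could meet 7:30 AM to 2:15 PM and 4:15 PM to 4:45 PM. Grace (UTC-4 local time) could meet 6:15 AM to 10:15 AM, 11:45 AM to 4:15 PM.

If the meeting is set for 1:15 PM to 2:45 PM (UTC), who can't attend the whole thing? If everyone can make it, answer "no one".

Sam in UTC: 10:45-15:00, 15:15-21:00 (add 3h to convert from UTC-3).
Bashir in UTC: 06:00-08:30, 11:45-12:30, 14:45-17:45, 18:00-19:45 (subtract 3h to convert from UTC+3).
Wei in UTC: 09:30-16:15, 18:15-18:45 (add 2h to convert from UTC-2).
Grace in UTC: 10:15-14:15, 15:45-20:15 (add 4h to convert from UTC-4).
Sam: free for 13:15-14:45. Bashir: not fully free for 13:15-14:45. Wei: free for 13:15-14:45. Grace: not fully free for 13:15-14:45.

Bashir, Grace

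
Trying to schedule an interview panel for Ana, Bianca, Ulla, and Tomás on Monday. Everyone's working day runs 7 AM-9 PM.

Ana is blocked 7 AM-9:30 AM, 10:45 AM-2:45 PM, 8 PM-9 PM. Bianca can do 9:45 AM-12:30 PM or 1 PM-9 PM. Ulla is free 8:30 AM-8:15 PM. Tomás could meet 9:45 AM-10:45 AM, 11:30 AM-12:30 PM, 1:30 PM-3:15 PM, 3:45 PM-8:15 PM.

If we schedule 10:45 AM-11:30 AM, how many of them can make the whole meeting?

Ana free: 09:30-10:45, 14:45-20:00 (invert busy blocks within the working day).
Bianca free: 09:45-12:30, 13:00-21:00.
Ulla free: 08:30-20:15.
Tomás free: 09:45-10:45, 11:30-12:30, 13:30-15:15, 15:45-20:15.
Bianca and Ulla can make the full 10:45-11:30 slot — that's 2.

2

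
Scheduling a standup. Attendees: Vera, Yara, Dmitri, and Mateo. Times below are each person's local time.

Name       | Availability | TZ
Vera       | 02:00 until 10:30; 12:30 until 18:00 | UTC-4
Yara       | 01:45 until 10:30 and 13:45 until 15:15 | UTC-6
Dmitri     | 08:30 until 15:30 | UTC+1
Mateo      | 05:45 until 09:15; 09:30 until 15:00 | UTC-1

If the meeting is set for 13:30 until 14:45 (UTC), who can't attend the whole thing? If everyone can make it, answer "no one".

Dmitri, Vera

Vera in UTC: 06:00-14:30, 16:30-22:00 (add 4h to convert from UTC-4).
Yara in UTC: 07:45-16:30, 19:45-21:15 (add 6h to convert from UTC-6).
Dmitri in UTC: 07:30-14:30 (subtract 1h to convert from UTC+1).
Mateo in UTC: 06:45-10:15, 10:30-16:00 (add 1h to convert from UTC-1).
Vera: not fully free for 13:30-14:45. Yara: free for 13:30-14:45. Dmitri: not fully free for 13:30-14:45. Mateo: free for 13:30-14:45.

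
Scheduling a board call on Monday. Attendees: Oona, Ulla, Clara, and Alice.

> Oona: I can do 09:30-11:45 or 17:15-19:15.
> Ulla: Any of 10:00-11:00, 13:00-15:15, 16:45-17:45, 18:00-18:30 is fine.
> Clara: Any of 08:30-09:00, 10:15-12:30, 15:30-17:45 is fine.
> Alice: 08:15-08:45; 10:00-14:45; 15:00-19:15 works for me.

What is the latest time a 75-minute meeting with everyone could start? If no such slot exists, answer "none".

none

Oona ∩ Ulla: 10:00-11:00, 17:15-17:45, 18:00-18:30.
Oona ∩ Ulla ∩ Clara: 10:15-11:00, 17:15-17:45.
Oona ∩ Ulla ∩ Clara ∩ Alice: 10:15-11:00, 17:15-17:45.
So the common availability across everyone is 10:15-11:00, 17:15-17:45.
No common window is at least 75 minutes long.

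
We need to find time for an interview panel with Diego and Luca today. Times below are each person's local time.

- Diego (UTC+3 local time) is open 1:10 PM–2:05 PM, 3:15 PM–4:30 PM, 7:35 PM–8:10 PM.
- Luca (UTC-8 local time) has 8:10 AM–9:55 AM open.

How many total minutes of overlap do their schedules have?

35

Diego in UTC: 10:10-11:05, 12:15-13:30, 16:35-17:10 (subtract 3h to convert from UTC+3).
Luca in UTC: 16:10-17:55 (add 8h to convert from UTC-8).
Diego ∩ Luca: 16:35-17:10.
That's a single block of 35 minutes.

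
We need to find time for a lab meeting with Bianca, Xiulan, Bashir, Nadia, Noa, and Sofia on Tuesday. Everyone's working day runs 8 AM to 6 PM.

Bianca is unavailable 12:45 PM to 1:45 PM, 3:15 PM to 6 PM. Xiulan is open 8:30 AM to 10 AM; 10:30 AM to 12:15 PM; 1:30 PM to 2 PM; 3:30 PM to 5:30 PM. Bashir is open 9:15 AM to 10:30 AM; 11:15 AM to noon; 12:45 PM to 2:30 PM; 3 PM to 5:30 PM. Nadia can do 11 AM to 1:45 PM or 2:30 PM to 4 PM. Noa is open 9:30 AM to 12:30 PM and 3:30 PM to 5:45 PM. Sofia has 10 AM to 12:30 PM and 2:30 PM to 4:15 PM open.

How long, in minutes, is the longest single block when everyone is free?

Bianca free: 08:00-12:45, 13:45-15:15 (invert busy blocks within the working day).
Xiulan free: 08:30-10:00, 10:30-12:15, 13:30-14:00, 15:30-17:30.
Bashir free: 09:15-10:30, 11:15-12:00, 12:45-14:30, 15:00-17:30.
Nadia free: 11:00-13:45, 14:30-16:00.
Noa free: 09:30-12:30, 15:30-17:45.
Sofia free: 10:00-12:30, 14:30-16:15.
Bianca ∩ Xiulan: 08:30-10:00, 10:30-12:15, 13:45-14:00.
Bianca ∩ Xiulan ∩ Bashir: 09:15-10:00, 11:15-12:00, 13:45-14:00.
Bianca ∩ Xiulan ∩ Bashir ∩ Nadia: 11:15-12:00.
Bianca ∩ Xiulan ∩ Bashir ∩ Nadia ∩ Noa: 11:15-12:00.
Bianca ∩ Xiulan ∩ Bashir ∩ Nadia ∩ Noa ∩ Sofia: 11:15-12:00.
So the common availability across everyone is 11:15-12:00.
The longest is 11:15-12:00 at 45 minutes.

45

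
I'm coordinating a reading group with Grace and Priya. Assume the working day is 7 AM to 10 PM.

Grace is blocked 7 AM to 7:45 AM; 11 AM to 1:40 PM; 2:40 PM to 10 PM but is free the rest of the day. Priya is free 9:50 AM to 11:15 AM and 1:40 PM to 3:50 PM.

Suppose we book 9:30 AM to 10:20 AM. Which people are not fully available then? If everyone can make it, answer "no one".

Priya

Grace free: 07:45-11:00, 13:40-14:40 (invert busy blocks within the working day).
Priya free: 09:50-11:15, 13:40-15:50.
Grace: free for 09:30-10:20. Priya: not fully free for 09:30-10:20.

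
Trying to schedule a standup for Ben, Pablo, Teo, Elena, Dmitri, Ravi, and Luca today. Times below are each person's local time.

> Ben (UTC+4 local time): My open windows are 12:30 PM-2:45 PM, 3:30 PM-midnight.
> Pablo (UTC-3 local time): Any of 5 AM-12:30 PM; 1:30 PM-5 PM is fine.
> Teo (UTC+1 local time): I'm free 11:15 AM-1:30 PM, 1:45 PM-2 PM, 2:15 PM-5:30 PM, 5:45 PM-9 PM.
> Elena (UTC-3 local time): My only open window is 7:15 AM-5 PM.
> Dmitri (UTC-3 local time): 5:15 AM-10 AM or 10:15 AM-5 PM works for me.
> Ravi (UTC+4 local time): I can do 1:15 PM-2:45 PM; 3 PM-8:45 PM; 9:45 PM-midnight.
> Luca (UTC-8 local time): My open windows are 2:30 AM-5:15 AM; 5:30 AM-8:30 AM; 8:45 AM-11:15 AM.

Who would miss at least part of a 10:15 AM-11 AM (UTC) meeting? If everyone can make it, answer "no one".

Ben, Luca, Ravi

Ben in UTC: 08:30-10:45, 11:30-20:00 (subtract 4h to convert from UTC+4).
Pablo in UTC: 08:00-15:30, 16:30-20:00 (add 3h to convert from UTC-3).
Teo in UTC: 10:15-12:30, 12:45-13:00, 13:15-16:30, 16:45-20:00 (subtract 1h to convert from UTC+1).
Elena in UTC: 10:15-20:00 (add 3h to convert from UTC-3).
Dmitri in UTC: 08:15-13:00, 13:15-20:00 (add 3h to convert from UTC-3).
Ravi in UTC: 09:15-10:45, 11:00-16:45, 17:45-20:00 (subtract 4h to convert from UTC+4).
Luca in UTC: 10:30-13:15, 13:30-16:30, 16:45-19:15 (add 8h to convert from UTC-8).
Ben: not fully free for 10:15-11:00. Pablo: free for 10:15-11:00. Teo: free for 10:15-11:00. Elena: free for 10:15-11:00. Dmitri: free for 10:15-11:00. Ravi: not fully free for 10:15-11:00. Luca: not fully free for 10:15-11:00.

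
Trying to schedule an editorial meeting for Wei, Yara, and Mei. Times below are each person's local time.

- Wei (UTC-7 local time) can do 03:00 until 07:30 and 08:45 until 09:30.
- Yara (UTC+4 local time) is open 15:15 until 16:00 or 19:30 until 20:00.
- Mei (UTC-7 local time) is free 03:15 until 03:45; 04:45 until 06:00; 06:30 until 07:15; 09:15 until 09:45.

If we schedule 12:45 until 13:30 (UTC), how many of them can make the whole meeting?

1

Wei in UTC: 10:00-14:30, 15:45-16:30 (add 7h to convert from UTC-7).
Yara in UTC: 11:15-12:00, 15:30-16:00 (subtract 4h to convert from UTC+4).
Mei in UTC: 10:15-10:45, 11:45-13:00, 13:30-14:15, 16:15-16:45 (add 7h to convert from UTC-7).
Wei can make the full 12:45-13:30 slot — that's 1.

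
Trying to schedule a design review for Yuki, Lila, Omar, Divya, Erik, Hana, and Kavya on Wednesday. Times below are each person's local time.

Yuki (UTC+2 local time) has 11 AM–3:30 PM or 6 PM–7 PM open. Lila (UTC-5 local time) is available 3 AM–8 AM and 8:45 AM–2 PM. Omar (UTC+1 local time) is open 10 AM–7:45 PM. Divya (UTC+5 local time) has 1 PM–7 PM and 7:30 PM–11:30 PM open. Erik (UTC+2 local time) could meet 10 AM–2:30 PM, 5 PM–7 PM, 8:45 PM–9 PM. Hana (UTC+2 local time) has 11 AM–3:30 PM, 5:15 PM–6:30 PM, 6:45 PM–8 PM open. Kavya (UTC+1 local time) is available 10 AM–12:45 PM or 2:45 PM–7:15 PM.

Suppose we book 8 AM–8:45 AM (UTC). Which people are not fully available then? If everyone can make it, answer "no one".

Yuki in UTC: 09:00-13:30, 16:00-17:00 (subtract 2h to convert from UTC+2).
Lila in UTC: 08:00-13:00, 13:45-19:00 (add 5h to convert from UTC-5).
Omar in UTC: 09:00-18:45 (subtract 1h to convert from UTC+1).
Divya in UTC: 08:00-14:00, 14:30-18:30 (subtract 5h to convert from UTC+5).
Erik in UTC: 08:00-12:30, 15:00-17:00, 18:45-19:00 (subtract 2h to convert from UTC+2).
Hana in UTC: 09:00-13:30, 15:15-16:30, 16:45-18:00 (subtract 2h to convert from UTC+2).
Kavya in UTC: 09:00-11:45, 13:45-18:15 (subtract 1h to convert from UTC+1).
Yuki: not fully free for 08:00-08:45. Lila: free for 08:00-08:45. Omar: not fully free for 08:00-08:45. Divya: free for 08:00-08:45. Erik: free for 08:00-08:45. Hana: not fully free for 08:00-08:45. Kavya: not fully free for 08:00-08:45.

Hana, Kavya, Omar, Yuki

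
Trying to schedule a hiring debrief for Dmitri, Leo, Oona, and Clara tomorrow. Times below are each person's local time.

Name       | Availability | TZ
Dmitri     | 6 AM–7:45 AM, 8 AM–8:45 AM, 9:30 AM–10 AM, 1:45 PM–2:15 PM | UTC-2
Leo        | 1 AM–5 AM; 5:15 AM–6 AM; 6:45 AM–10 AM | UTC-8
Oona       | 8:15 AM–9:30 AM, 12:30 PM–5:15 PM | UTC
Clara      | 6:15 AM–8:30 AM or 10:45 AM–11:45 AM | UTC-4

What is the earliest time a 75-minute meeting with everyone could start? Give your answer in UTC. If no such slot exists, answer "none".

none

Dmitri in UTC: 08:00-09:45, 10:00-10:45, 11:30-12:00, 15:45-16:15 (add 2h to convert from UTC-2).
Leo in UTC: 09:00-13:00, 13:15-14:00, 14:45-18:00 (add 8h to convert from UTC-8).
Oona in UTC: 08:15-09:30, 12:30-17:15.
Clara in UTC: 10:15-12:30, 14:45-15:45 (add 4h to convert from UTC-4).
Dmitri ∩ Leo: 09:00-09:45, 10:00-10:45, 11:30-12:00, 15:45-16:15.
Dmitri ∩ Leo ∩ Oona: 09:00-09:30, 15:45-16:15.
Dmitri ∩ Leo ∩ Oona ∩ Clara: ∅.
There is no time when everyone is free.
No common window is at least 75 minutes long.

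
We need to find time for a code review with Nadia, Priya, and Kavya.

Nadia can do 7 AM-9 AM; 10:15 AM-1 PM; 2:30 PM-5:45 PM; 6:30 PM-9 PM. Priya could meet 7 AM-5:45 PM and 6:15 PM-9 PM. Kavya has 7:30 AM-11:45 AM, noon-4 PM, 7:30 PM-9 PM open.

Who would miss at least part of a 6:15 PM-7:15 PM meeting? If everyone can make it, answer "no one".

Kavya, Nadia

Nadia: not fully free for 18:15-19:15. Priya: free for 18:15-19:15. Kavya: not fully free for 18:15-19:15.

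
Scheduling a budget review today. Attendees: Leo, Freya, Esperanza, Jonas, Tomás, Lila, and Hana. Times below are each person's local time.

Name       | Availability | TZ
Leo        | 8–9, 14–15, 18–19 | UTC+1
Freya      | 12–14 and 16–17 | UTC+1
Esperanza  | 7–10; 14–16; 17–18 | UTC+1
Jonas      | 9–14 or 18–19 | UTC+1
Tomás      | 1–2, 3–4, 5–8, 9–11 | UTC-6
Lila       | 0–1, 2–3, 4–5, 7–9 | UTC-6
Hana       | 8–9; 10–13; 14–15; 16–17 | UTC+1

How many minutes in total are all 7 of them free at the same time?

Leo in UTC: 07:00-08:00, 13:00-14:00, 17:00-18:00 (subtract 1h to convert from UTC+1).
Freya in UTC: 11:00-13:00, 15:00-16:00 (subtract 1h to convert from UTC+1).
Esperanza in UTC: 06:00-09:00, 13:00-15:00, 16:00-17:00 (subtract 1h to convert from UTC+1).
Jonas in UTC: 08:00-13:00, 17:00-18:00 (subtract 1h to convert from UTC+1).
Tomás in UTC: 07:00-08:00, 09:00-10:00, 11:00-14:00, 15:00-17:00 (add 6h to convert from UTC-6).
Lila in UTC: 06:00-07:00, 08:00-09:00, 10:00-11:00, 13:00-15:00 (add 6h to convert from UTC-6).
Hana in UTC: 07:00-08:00, 09:00-12:00, 13:00-14:00, 15:00-16:00 (subtract 1h to convert from UTC+1).
Leo ∩ Freya: ∅.
Leo ∩ Freya ∩ Esperanza: ∅.
Leo ∩ Freya ∩ Esperanza ∩ Jonas: ∅.
Leo ∩ Freya ∩ Esperanza ∩ Jonas ∩ Tomás: ∅.
Leo ∩ Freya ∩ Esperanza ∩ Jonas ∩ Tomás ∩ Lila: ∅.
Leo ∩ Freya ∩ Esperanza ∩ Jonas ∩ Tomás ∩ Lila ∩ Hana: ∅.
There is no time when everyone is free.
There is no common window, so the total is 0 minutes.

0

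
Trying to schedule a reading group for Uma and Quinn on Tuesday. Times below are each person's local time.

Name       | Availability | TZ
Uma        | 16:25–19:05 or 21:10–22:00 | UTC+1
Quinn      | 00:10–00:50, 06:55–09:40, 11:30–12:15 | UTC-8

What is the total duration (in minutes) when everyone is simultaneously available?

140

Uma in UTC: 15:25-18:05, 20:10-21:00 (subtract 1h to convert from UTC+1).
Quinn in UTC: 08:10-08:50, 14:55-17:40, 19:30-20:15 (add 8h to convert from UTC-8).
Uma ∩ Quinn: 15:25-17:40, 20:10-20:15.
Summing the common windows: 135 + 5 = 140 minutes.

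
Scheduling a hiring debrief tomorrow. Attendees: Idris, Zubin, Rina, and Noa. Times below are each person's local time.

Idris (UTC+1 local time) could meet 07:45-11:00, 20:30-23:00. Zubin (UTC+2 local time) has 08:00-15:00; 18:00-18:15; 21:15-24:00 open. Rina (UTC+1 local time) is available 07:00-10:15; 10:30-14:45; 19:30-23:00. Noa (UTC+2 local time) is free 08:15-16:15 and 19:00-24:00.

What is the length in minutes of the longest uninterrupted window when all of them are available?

150

Idris in UTC: 06:45-10:00, 19:30-22:00 (subtract 1h to convert from UTC+1).
Zubin in UTC: 06:00-13:00, 16:00-16:15, 19:15-22:00 (subtract 2h to convert from UTC+2).
Rina in UTC: 06:00-09:15, 09:30-13:45, 18:30-22:00 (subtract 1h to convert from UTC+1).
Noa in UTC: 06:15-14:15, 17:00-22:00 (subtract 2h to convert from UTC+2).
Idris ∩ Zubin: 06:45-10:00, 19:30-22:00.
Idris ∩ Zubin ∩ Rina: 06:45-09:15, 09:30-10:00, 19:30-22:00.
Idris ∩ Zubin ∩ Rina ∩ Noa: 06:45-09:15, 09:30-10:00, 19:30-22:00.
The longest is 06:45-09:15 at 150 minutes.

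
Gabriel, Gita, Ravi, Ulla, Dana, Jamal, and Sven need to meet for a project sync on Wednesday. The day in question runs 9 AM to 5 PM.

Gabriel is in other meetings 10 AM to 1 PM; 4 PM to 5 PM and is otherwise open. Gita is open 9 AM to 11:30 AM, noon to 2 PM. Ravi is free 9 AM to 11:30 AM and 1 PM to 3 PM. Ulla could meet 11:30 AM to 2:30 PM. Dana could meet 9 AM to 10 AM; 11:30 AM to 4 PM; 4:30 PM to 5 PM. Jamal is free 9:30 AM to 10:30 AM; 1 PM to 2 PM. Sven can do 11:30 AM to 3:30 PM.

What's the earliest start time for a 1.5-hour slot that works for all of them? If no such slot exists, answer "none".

none

Gabriel free: 09:00-10:00, 13:00-16:00 (invert busy blocks within the working day).
Gita free: 09:00-11:30, 12:00-14:00.
Ravi free: 09:00-11:30, 13:00-15:00.
Ulla free: 11:30-14:30.
Dana free: 09:00-10:00, 11:30-16:00, 16:30-17:00.
Jamal free: 09:30-10:30, 13:00-14:00.
Sven free: 11:30-15:30.
Gabriel ∩ Gita: 09:00-10:00, 13:00-14:00.
Gabriel ∩ Gita ∩ Ravi: 09:00-10:00, 13:00-14:00.
Gabriel ∩ Gita ∩ Ravi ∩ Ulla: 13:00-14:00.
Gabriel ∩ Gita ∩ Ravi ∩ Ulla ∩ Dana: 13:00-14:00.
Gabriel ∩ Gita ∩ Ravi ∩ Ulla ∩ Dana ∩ Jamal: 13:00-14:00.
Gabriel ∩ Gita ∩ Ravi ∩ Ulla ∩ Dana ∩ Jamal ∩ Sven: 13:00-14:00.
No common window is at least 90 minutes long.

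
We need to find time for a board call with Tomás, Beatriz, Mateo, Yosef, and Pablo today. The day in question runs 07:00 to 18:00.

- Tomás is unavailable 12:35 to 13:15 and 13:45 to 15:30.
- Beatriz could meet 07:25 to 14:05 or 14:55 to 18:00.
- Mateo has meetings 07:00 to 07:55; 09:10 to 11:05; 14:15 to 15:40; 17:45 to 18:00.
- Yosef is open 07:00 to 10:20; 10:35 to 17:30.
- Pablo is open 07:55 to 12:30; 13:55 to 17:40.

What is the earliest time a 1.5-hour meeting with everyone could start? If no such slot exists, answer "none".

Tomás free: 07:00-12:35, 13:15-13:45, 15:30-18:00 (invert busy blocks within the working day).
Beatriz free: 07:25-14:05, 14:55-18:00.
Mateo free: 07:55-09:10, 11:05-14:15, 15:40-17:45 (invert busy blocks within the working day).
Yosef free: 07:00-10:20, 10:35-17:30.
Pablo free: 07:55-12:30, 13:55-17:40.
Tomás ∩ Beatriz: 07:25-12:35, 13:15-13:45, 15:30-18:00.
Tomás ∩ Beatriz ∩ Mateo: 07:55-09:10, 11:05-12:35, 13:15-13:45, 15:40-17:45.
Tomás ∩ Beatriz ∩ Mateo ∩ Yosef: 07:55-09:10, 11:05-12:35, 13:15-13:45, 15:40-17:30.
Tomás ∩ Beatriz ∩ Mateo ∩ Yosef ∩ Pablo: 07:55-09:10, 11:05-12:30, 15:40-17:30.
The first common window of at least 90 minutes is 15:40-17:30, so the earliest start is 15:40.

15:40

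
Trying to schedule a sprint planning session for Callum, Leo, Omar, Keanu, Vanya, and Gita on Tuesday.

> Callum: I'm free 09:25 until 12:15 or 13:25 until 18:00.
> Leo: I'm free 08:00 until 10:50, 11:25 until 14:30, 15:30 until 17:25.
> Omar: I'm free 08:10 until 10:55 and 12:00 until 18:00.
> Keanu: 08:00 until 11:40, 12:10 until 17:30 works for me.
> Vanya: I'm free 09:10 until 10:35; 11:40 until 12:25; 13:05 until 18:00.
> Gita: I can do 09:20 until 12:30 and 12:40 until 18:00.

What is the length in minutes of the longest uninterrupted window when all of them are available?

Callum ∩ Leo: 09:25-10:50, 11:25-12:15, 13:25-14:30, 15:30-17:25.
Callum ∩ Leo ∩ Omar: 09:25-10:50, 12:00-12:15, 13:25-14:30, 15:30-17:25.
Callum ∩ Leo ∩ Omar ∩ Keanu: 09:25-10:50, 12:10-12:15, 13:25-14:30, 15:30-17:25.
Callum ∩ Leo ∩ Omar ∩ Keanu ∩ Vanya: 09:25-10:35, 12:10-12:15, 13:25-14:30, 15:30-17:25.
Callum ∩ Leo ∩ Omar ∩ Keanu ∩ Vanya ∩ Gita: 09:25-10:35, 12:10-12:15, 13:25-14:30, 15:30-17:25.
The longest is 15:30-17:25 at 115 minutes.

115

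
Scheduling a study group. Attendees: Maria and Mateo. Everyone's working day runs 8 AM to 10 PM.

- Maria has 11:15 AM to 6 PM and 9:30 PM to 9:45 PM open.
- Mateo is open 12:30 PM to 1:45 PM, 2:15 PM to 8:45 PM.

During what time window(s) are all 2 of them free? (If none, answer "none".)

Maria ∩ Mateo: 12:30-13:45, 14:15-18:00.

12:30-13:45, 14:15-18:00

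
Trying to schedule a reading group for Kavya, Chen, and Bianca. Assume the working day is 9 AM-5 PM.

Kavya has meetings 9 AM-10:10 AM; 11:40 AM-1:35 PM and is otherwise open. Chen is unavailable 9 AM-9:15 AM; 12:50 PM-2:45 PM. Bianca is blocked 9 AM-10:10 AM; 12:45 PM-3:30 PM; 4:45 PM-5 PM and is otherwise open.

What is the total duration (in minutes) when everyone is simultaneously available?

165

Kavya free: 10:10-11:40, 13:35-17:00 (invert busy blocks within the working day).
Chen free: 09:15-12:50, 14:45-17:00 (invert busy blocks within the working day).
Bianca free: 10:10-12:45, 15:30-16:45 (invert busy blocks within the working day).
Kavya ∩ Chen: 10:10-11:40, 14:45-17:00.
Kavya ∩ Chen ∩ Bianca: 10:10-11:40, 15:30-16:45.
So the common availability across everyone is 10:10-11:40, 15:30-16:45.
Summing the common windows: 90 + 75 = 165 minutes.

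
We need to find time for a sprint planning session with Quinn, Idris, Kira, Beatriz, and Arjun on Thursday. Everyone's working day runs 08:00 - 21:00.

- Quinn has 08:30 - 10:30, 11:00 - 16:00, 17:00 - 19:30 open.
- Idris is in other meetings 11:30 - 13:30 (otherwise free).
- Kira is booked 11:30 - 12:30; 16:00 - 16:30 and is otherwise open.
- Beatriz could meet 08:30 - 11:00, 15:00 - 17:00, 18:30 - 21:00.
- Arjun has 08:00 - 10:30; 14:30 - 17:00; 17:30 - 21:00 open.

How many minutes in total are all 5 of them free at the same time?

240

Quinn free: 08:30-10:30, 11:00-16:00, 17:00-19:30.
Idris free: 08:00-11:30, 13:30-21:00 (invert busy blocks within the working day).
Kira free: 08:00-11:30, 12:30-16:00, 16:30-21:00 (invert busy blocks within the working day).
Beatriz free: 08:30-11:00, 15:00-17:00, 18:30-21:00.
Arjun free: 08:00-10:30, 14:30-17:00, 17:30-21:00.
Quinn ∩ Idris: 08:30-10:30, 11:00-11:30, 13:30-16:00, 17:00-19:30.
Quinn ∩ Idris ∩ Kira: 08:30-10:30, 11:00-11:30, 13:30-16:00, 17:00-19:30.
Quinn ∩ Idris ∩ Kira ∩ Beatriz: 08:30-10:30, 15:00-16:00, 18:30-19:30.
Quinn ∩ Idris ∩ Kira ∩ Beatriz ∩ Arjun: 08:30-10:30, 15:00-16:00, 18:30-19:30.
Summing the common windows: 120 + 60 + 60 = 240 minutes.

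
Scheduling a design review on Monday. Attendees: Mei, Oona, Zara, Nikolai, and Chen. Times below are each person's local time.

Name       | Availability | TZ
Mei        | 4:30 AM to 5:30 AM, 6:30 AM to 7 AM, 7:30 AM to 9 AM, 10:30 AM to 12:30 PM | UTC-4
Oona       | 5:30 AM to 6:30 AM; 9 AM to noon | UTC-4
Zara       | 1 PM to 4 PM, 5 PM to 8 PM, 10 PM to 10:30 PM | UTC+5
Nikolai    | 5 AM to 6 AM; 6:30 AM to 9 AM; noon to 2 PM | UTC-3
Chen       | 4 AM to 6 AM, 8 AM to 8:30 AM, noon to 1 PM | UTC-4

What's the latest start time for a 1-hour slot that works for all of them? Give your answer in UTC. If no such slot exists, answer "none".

Mei in UTC: 08:30-09:30, 10:30-11:00, 11:30-13:00, 14:30-16:30 (add 4h to convert from UTC-4).
Oona in UTC: 09:30-10:30, 13:00-16:00 (add 4h to convert from UTC-4).
Zara in UTC: 08:00-11:00, 12:00-15:00, 17:00-17:30 (subtract 5h to convert from UTC+5).
Nikolai in UTC: 08:00-09:00, 09:30-12:00, 15:00-17:00 (add 3h to convert from UTC-3).
Chen in UTC: 08:00-10:00, 12:00-12:30, 16:00-17:00 (add 4h to convert from UTC-4).
Mei ∩ Oona: 14:30-16:00.
Mei ∩ Oona ∩ Zara: 14:30-15:00.
Mei ∩ Oona ∩ Zara ∩ Nikolai: ∅.
Mei ∩ Oona ∩ Zara ∩ Nikolai ∩ Chen: ∅.
There is no time when everyone is free.
No common window is at least 60 minutes long.

none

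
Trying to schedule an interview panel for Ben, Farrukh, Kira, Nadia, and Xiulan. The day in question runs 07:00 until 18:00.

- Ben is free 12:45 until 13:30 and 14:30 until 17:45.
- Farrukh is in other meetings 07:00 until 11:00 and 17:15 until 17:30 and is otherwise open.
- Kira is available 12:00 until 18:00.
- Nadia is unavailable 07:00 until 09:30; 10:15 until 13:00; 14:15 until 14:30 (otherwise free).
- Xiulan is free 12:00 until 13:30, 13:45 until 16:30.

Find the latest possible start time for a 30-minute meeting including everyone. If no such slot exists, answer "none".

16:00

Ben free: 12:45-13:30, 14:30-17:45.
Farrukh free: 11:00-17:15, 17:30-18:00 (invert busy blocks within the working day).
Kira free: 12:00-18:00.
Nadia free: 09:30-10:15, 13:00-14:15, 14:30-18:00 (invert busy blocks within the working day).
Xiulan free: 12:00-13:30, 13:45-16:30.
Ben ∩ Farrukh: 12:45-13:30, 14:30-17:15, 17:30-17:45.
Ben ∩ Farrukh ∩ Kira: 12:45-13:30, 14:30-17:15, 17:30-17:45.
Ben ∩ Farrukh ∩ Kira ∩ Nadia: 13:00-13:30, 14:30-17:15, 17:30-17:45.
Ben ∩ Farrukh ∩ Kira ∩ Nadia ∩ Xiulan: 13:00-13:30, 14:30-16:30.
The last common window of at least 30 minutes is 14:30-16:30; a 30-minute meeting can start as late as 16:00 and still end by 16:30.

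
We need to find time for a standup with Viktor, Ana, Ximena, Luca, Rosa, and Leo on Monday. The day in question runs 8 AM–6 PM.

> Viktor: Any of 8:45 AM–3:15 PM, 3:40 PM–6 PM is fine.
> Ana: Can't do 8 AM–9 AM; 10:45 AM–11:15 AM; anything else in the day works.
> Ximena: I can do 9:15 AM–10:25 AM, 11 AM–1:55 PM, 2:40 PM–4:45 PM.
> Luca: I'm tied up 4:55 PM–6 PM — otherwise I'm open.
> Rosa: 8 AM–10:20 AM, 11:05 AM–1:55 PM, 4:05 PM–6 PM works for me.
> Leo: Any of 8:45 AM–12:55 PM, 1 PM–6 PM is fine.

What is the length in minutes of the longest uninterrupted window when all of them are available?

100

Viktor free: 08:45-15:15, 15:40-18:00.
Ana free: 09:00-10:45, 11:15-18:00 (invert busy blocks within the working day).
Ximena free: 09:15-10:25, 11:00-13:55, 14:40-16:45.
Luca free: 08:00-16:55 (invert busy blocks within the working day).
Rosa free: 08:00-10:20, 11:05-13:55, 16:05-18:00.
Leo free: 08:45-12:55, 13:00-18:00.
Viktor ∩ Ana: 09:00-10:45, 11:15-15:15, 15:40-18:00.
Viktor ∩ Ana ∩ Ximena: 09:15-10:25, 11:15-13:55, 14:40-15:15, 15:40-16:45.
Viktor ∩ Ana ∩ Ximena ∩ Luca: 09:15-10:25, 11:15-13:55, 14:40-15:15, 15:40-16:45.
Viktor ∩ Ana ∩ Ximena ∩ Luca ∩ Rosa: 09:15-10:20, 11:15-13:55, 16:05-16:45.
Viktor ∩ Ana ∩ Ximena ∩ Luca ∩ Rosa ∩ Leo: 09:15-10:20, 11:15-12:55, 13:00-13:55, 16:05-16:45.
The longest is 11:15-12:55 at 100 minutes.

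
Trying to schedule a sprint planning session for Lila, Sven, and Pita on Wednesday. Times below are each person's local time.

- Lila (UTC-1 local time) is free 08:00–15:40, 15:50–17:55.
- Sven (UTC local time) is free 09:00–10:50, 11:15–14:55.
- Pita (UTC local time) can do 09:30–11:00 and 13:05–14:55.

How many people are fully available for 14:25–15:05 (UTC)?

Lila in UTC: 09:00-16:40, 16:50-18:55 (add 1h to convert from UTC-1).
Sven in UTC: 09:00-10:50, 11:15-14:55.
Pita in UTC: 09:30-11:00, 13:05-14:55.
Lila can make the full 14:25-15:05 slot — that's 1.

1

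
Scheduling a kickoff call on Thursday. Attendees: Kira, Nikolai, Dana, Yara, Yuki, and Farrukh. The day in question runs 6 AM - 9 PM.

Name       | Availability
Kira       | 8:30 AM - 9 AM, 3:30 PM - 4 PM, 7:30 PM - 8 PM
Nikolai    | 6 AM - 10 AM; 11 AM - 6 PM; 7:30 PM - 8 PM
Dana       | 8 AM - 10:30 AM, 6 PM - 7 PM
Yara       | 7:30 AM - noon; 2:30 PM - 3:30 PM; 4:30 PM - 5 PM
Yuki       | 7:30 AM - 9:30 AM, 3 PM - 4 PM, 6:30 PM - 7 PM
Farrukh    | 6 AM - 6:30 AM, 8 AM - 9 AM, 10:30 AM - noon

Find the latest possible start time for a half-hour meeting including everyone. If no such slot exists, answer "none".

Kira ∩ Nikolai: 08:30-09:00, 15:30-16:00, 19:30-20:00.
Kira ∩ Nikolai ∩ Dana: 08:30-09:00.
Kira ∩ Nikolai ∩ Dana ∩ Yara: 08:30-09:00.
Kira ∩ Nikolai ∩ Dana ∩ Yara ∩ Yuki: 08:30-09:00.
Kira ∩ Nikolai ∩ Dana ∩ Yara ∩ Yuki ∩ Farrukh: 08:30-09:00.
The last common window of at least 30 minutes is 08:30-09:00; a 30-minute meeting can start as late as 08:30 and still end by 09:00.

08:30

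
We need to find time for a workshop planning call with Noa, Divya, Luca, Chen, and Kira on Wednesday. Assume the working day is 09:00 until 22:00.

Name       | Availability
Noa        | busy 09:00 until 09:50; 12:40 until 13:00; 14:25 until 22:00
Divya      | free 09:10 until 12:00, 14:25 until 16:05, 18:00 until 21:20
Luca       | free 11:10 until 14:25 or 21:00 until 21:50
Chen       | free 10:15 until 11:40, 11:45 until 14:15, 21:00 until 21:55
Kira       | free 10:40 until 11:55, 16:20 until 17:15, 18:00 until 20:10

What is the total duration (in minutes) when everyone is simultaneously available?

40

Noa free: 09:50-12:40, 13:00-14:25 (invert busy blocks within the working day).
Divya free: 09:10-12:00, 14:25-16:05, 18:00-21:20.
Luca free: 11:10-14:25, 21:00-21:50.
Chen free: 10:15-11:40, 11:45-14:15, 21:00-21:55.
Kira free: 10:40-11:55, 16:20-17:15, 18:00-20:10.
Noa ∩ Divya: 09:50-12:00.
Noa ∩ Divya ∩ Luca: 11:10-12:00.
Noa ∩ Divya ∩ Luca ∩ Chen: 11:10-11:40, 11:45-12:00.
Noa ∩ Divya ∩ Luca ∩ Chen ∩ Kira: 11:10-11:40, 11:45-11:55.
Summing the common windows: 30 + 10 = 40 minutes.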